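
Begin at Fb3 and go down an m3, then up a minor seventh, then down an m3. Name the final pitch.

A minor third down from Fb3 is Db3.
Db3 up a minor seventh → Cb4 (10 semitones).
Down a minor third from Cb4: Ab3 (3 semitones down).

Ab3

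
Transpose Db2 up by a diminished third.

Fbb2

The third takes the letter from D up to F.
A diminished third spans 2 semitones, so from Db2 the target pitch is Fbb2.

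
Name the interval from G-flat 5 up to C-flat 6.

perfect 4th

G to C spans four letter names (G-A-B-C), so the interval is some kind of fourth.
Gb5 to Cb6 is 5 semitones, matching the perfect fourth exactly, so the quality is perfect.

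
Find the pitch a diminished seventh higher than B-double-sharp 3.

Counting seven letter names up from B lands on A.
Moving 9 semitones up from B##3 (the size of a diminished seventh) reaches A#4.

A-sharp 4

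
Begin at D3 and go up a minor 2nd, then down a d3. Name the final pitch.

A minor second up from D3 is Eb3.
Eb3 down a diminished third → C#3 (2 semitones).

C#3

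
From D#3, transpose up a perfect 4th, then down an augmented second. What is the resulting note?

D#3 up a perfect fourth → G#3 (5 semitones).
An augmented second down from G#3 is F3.

F3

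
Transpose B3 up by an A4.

E#4

The fourth takes the letter from B up to E.
Moving 6 semitones up from B3 (the size of an augmented fourth) reaches E#4.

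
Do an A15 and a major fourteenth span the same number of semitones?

No

An augmented fifteenth is 25 semitones but a major fourteenth is 23 semitones — different sizes.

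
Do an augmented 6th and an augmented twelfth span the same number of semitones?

10 semitones (augmented sixth) vs 20 semitones (augmented twelfth): not equal.

No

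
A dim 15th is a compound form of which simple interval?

Take out an octave (7 from the number): 15 − 7 = 8.
Quality carries through unchanged, so the simple form is a diminished octave.

d8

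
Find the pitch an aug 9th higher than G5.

Counting two letter names plus an octave up from G lands on A.
An augmented ninth is 15 semitones; 15 semitones up from G5 gives A#6.

A#6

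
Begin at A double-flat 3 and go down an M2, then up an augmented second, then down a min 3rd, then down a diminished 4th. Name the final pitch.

Down a major second from Abb3: Gbb3 (2 semitones down).
Up an augmented second from Gbb3: Ab3 (3 semitones up).
Down a minor third from Ab3: F3 (3 semitones down).
Down a diminished fourth from F3: C#3 (4 semitones down).

C sharp 3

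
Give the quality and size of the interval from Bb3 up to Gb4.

B to G spans six letter names (B-C-D-E-F-G), so the interval is some kind of sixth.
A major sixth would be 9 semitones, but Bb3 to Gb4 is 8 — one semitone narrower, making it a minor sixth.

minor sixth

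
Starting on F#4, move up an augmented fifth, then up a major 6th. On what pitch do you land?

An augmented fifth up from F#4 is C##5.
C##5 up a major sixth → A##5 (9 semitones).

A##5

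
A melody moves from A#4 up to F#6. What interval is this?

A to F spans six letter names (A-B-C-D-E-F), plus an octave — that makes it a thirteenth of some quality.
A major thirteenth would be 21 semitones, but A#4 to F#6 is 20 — one semitone narrower, making it a minor thirteenth.
(Equivalently, a compound minor sixth: a minor sixth plus an octave.)

minor 13th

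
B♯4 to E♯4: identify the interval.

P5

Descending from B#4 to E#4 is the same interval as ascending E#4 to B#4.
E to B spans five letter names (E-F-G-A-B), so the interval is some kind of fifth.
The perfect fifth spans 7 semitones, and E#4 to B#4 is exactly 7 semitones — so this is a perfect fifth.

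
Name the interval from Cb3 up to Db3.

major second

C to D spans two letter names (C-D), so the interval is some kind of second.
The major second spans 2 semitones, and Cb3 to Db3 is exactly 2 semitones — so this is a major second.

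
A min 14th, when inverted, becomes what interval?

major second

First reduce the compound minor fourteenth to its simple form, a minor seventh.
The rule of nine gives the new number: 9 − 7 = 2, so a seventh becomes a second.
And minor becomes major under inversion, so we get a major second.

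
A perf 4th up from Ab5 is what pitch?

The fourth takes the letter from A up to D.
A perfect fourth spans 5 semitones, so from Ab5 the target pitch is Db6.

Db6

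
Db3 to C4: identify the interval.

D to C spans seven letter names (D-E-F-G-A-B-C), so the interval is some kind of seventh.
The major seventh spans 11 semitones, and Db3 to C4 is exactly 11 semitones — so this is a major seventh.

major 7th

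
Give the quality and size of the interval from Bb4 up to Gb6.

B to G spans six letter names (B-C-D-E-F-G), plus an octave: a thirteenth.
At 20 semitones, Bb4→Gb6 falls one short of a major thirteenth: minor.
(Equivalently, a compound minor sixth: a minor sixth plus an octave.)

m13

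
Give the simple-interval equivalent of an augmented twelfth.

Each octave removed subtracts seven from the number: 12 − 7 = 5.
So an augmented twelfth is an octave plus an augmented fifth. The quality is unchanged.

augmented 5th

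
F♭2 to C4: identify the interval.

augmented twelfth

F to C spans five letter names (F-G-A-B-C), plus an octave, so the interval is some kind of twelfth.
The perfect twelfth is 19 semitones; here we have 20, one semitone wider: augmented.
(Equivalently, a compound augmented fifth: an augmented fifth plus an octave.)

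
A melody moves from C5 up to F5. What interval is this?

C to F spans four letter names (C-D-E-F) — that makes it a fourth of some quality.
Counting semitones, C5→F5 is 5, which is the perfect fourth.

perfect fourth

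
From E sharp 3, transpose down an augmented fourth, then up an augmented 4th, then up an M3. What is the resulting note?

G double-sharp 3

E#3 down an augmented fourth → B2 (6 semitones).
B2 up an augmented fourth → E#3 (6 semitones).
A major third up from E#3 is G##3.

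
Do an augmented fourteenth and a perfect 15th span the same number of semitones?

Both span 24 semitones: an augmented fourteenth and a perfect fifteenth are the same chromatic distance.

Yes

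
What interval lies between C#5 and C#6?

C to C is the same letter name, plus an octave, so the interval is some kind of octave.
Counting semitones, C#5→C#6 is 12, which is the perfect octave.

P8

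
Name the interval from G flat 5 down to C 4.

Descending from Gb5 to C4 is the same interval as ascending C4 to Gb5.
C to G spans five letter names (C-D-E-F-G), plus an octave: a twelfth.
The perfect twelfth is 19 semitones; here we have 18, one semitone narrower: diminished.
(Equivalently, a compound diminished fifth: a diminished fifth plus an octave.)

diminished 12th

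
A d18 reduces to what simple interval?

Take out 2 octaves (14 from the number): 18 − 14 = 4.
That makes a diminished eighteenth a compound diminished fourth — 2 octaves plus a diminished fourth.

d4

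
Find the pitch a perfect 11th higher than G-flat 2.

Four letters up from G (plus an octave) reaches C.
A perfect eleventh spans 17 semitones, so from Gb2 the target pitch is Cb4.

C-flat 4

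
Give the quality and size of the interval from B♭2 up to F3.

perfect fifth

B to F spans five letter names (B-C-D-E-F), so the interval is some kind of fifth.
Bb2 to F3 is 7 semitones, matching the perfect fifth exactly, so the quality is perfect.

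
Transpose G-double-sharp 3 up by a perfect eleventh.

C-double-sharp 5

Counting four letter names plus an octave up from G lands on C.
A perfect eleventh is 17 semitones; 17 semitones up from G##3 gives C##5.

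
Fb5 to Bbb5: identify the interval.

perfect fourth

F to B spans four letter names (F-G-A-B): a fourth.
The perfect fourth spans 5 semitones, and Fb5 to Bbb5 is exactly 5 semitones — so this is a perfect fourth.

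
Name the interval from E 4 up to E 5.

perfect octave

E to E is the same letter name, plus an octave: an octave.
E4 to E5 is 12 semitones, matching the perfect octave exactly, so the quality is perfect.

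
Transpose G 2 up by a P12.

D 4

Counting five letter names plus an octave up from G lands on D.
A perfect twelfth is 19 semitones; 19 semitones up from G2 gives D4.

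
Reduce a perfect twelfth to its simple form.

perfect 5th

Subtracting seven from the interval number removes an octave: 12 − 7 = 5.
Quality carries through unchanged, so the simple form is a perfect fifth.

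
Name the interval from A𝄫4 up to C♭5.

M3

A to C spans three letter names (A-B-C) — that makes it a third of some quality.
Abb4 to Cb5 is 4 semitones, matching the major third exactly, so the quality is major.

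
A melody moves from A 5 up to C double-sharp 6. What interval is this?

A3

A to C spans three letter names (A-B-C), so the interval is some kind of third.
A5 to C##6 spans 5 semitones — one semitone wider than the major third (4) — giving an augmented third.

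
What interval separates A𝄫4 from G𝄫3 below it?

major ninth

Descending from Abb4 to Gbb3 is the same interval as ascending Gbb3 to Abb4.
G to A spans two letter names (G-A), plus an octave — that makes it a ninth of some quality.
Counting semitones, Gbb3→Abb4 is 14, which is the major ninth.
(Equivalently, a compound major second: a major second plus an octave.)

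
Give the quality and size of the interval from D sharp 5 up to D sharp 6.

D to D is the same letter name, plus an octave: an octave.
D#5 to D#6 is 12 semitones, matching the perfect octave exactly, so the quality is perfect.

perfect octave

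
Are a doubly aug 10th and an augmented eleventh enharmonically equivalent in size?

A doubly augmented tenth spans 18 semitones, and an augmented eleventh also spans 18 semitones — they're enharmonic.

Yes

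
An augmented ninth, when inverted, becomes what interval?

diminished 7th

First reduce the compound augmented ninth to its simple form, an augmented second.
The rule of nine gives the new number: 9 − 2 = 7, so a second becomes a seventh.
Quality inverts too: augmented becomes diminished. That makes the inversion a diminished seventh.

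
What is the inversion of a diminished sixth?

A3

The rule of nine gives the new number: 9 − 6 = 3, so a sixth becomes a third.
The quality also flips — diminished becomes augmented — giving an augmented third.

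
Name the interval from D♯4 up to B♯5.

major thirteenth

D to B spans six letter names (D-E-F-G-A-B), plus an octave, so the interval is some kind of thirteenth.
D#4 to B#5 is 21 semitones, matching the major thirteenth exactly, so the quality is major.
(Equivalently, a compound major sixth: a major sixth plus an octave.)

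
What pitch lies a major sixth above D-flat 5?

The sixth takes the letter from D up to B.
Moving 9 semitones up from Db5 (the size of a major sixth) reaches Bb5.

B-flat 5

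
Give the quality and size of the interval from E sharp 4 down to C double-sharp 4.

Descending from E#4 to C##4 is the same interval as ascending C##4 to E#4.
C to E spans three letter names (C-D-E) — that makes it a third of some quality.
C##4 to E#4 is 3 semitones, a half step short of the major third (4), so this is minor.

m3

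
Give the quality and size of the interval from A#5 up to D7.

A to D spans four letter names (A-B-C-D), plus an octave: an eleventh.
A perfect eleventh would be 17 semitones; A#5 to D7 is 16, one semitone narrower, so the interval is diminished.
(Equivalently, a compound diminished fourth: a diminished fourth plus an octave.)

diminished eleventh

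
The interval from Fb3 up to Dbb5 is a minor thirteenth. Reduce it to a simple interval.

minor sixth

Each octave removed subtracts seven from the number: 13 − 7 = 6.
That makes a minor thirteenth a compound minor sixth — an octave plus a minor sixth.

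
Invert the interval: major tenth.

minor sixth

First reduce the compound major tenth to its simple form, a major third.
Interval numbers invert to sum to nine: 3 + 6 = 9, so a third inverts to a sixth.
And major becomes minor under inversion, so we get a minor sixth.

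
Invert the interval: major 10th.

First reduce the compound major tenth to its simple form, a major third.
The rule of nine gives the new number: 9 − 3 = 6, so a third becomes a sixth.
The quality also flips — major becomes minor — giving a minor sixth.

m6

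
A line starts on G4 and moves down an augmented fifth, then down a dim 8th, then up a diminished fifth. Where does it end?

Gb3

An augmented fifth down from G4 is Cb4.
A diminished octave down from Cb4 is C3.
Up a diminished fifth from C3: Gb3 (6 semitones up).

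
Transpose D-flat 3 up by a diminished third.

F-double-flat 3

Three letter names up from D: F.
A diminished third is 2 semitones; 2 semitones up from Db3 gives Fbb3.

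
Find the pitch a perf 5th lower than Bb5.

Five letter names down from B: E.
A perfect fifth spans 7 semitones, so from Bb5 the target pitch is Eb5.

Eb5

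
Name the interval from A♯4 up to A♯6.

perfect 15th

A to A is the same letter name, plus 2 octaves — that makes it a fifteenth of some quality.
The perfect fifteenth spans 24 semitones, and A#4 to A#6 is exactly 24 semitones — so this is a perfect fifteenth.
(Equivalently, a compound perfect octave: a perfect octave plus an octave.)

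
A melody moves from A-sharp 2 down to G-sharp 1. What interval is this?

Descending from A#2 to G#1 is the same interval as ascending G#1 to A#2.
G to A spans two letter names (G-A), plus an octave — that makes it a ninth of some quality.
Counting semitones, G#1→A#2 is 14, which is the major ninth.
(Equivalently, a compound major second: a major second plus an octave.)

major 9th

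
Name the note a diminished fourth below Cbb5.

Gb4

The fourth takes the letter from C down to G.
A diminished fourth is 4 semitones; 4 semitones down from Cbb5 gives Gb4.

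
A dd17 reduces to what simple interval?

dd3

Take out 2 octaves (14 from the number): 17 − 14 = 3.
So a doubly diminished seventeenth is 2 octaves plus a doubly diminished third. The quality is unchanged.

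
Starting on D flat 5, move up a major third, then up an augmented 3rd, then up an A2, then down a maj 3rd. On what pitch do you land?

G double-sharp 5

A major third up from Db5 is F5.
Up an augmented third from F5: A#5 (5 semitones up).
Up an augmented second from A#5: B##5 (3 semitones up).
B##5 down a major third → G##5 (4 semitones).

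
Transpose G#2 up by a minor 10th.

B3

Three letters up from G (plus an octave) reaches B.
A minor tenth spans 15 semitones, so from G#2 the target pitch is B3.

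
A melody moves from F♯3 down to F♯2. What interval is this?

Descending from F#3 to F#2 is the same interval as ascending F#2 to F#3.
F to F is the same letter name, plus an octave: an octave.
The perfect octave spans 12 semitones, and F#2 to F#3 is exactly 12 semitones — so this is a perfect octave.

P8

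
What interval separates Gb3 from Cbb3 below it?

augmented fifth

Descending from Gb3 to Cbb3 is the same interval as ascending Cbb3 to Gb3.
C to G spans five letter names (C-D-E-F-G), so the interval is some kind of fifth.
A perfect fifth would be 7 semitones; Cbb3 to Gb3 is 8, one semitone wider, so the interval is augmented.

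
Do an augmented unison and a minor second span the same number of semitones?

An augmented unison spans 1 semitone, and a minor second also spans 1 semitone — they're enharmonic.

Yes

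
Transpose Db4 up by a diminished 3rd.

Three letter names up from D: F.
A diminished third spans 2 semitones, so from Db4 the target pitch is Fbb4.

Fbb4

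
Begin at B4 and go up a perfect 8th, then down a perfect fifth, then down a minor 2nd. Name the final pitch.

A perfect octave up from B4 is B5.
A perfect fifth down from B5 is E5.
Down a minor second from E5: D#5 (1 semitone down).

D#5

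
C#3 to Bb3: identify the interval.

diminished seventh

C to B spans seven letter names (C-D-E-F-G-A-B), so the interval is some kind of seventh.
The major seventh is 11 semitones; here we have 9, two semitones narrower: diminished.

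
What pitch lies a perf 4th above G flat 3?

C flat 4

Counting four letter names up from G lands on C.
Moving 5 semitones up from Gb3 (the size of a perfect fourth) reaches Cb4.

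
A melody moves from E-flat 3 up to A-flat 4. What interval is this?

perfect 11th

E to A spans four letter names (E-F-G-A), plus an octave, so the interval is some kind of eleventh.
The perfect eleventh spans 17 semitones, and Eb3 to Ab4 is exactly 17 semitones — so this is a perfect eleventh.
(Equivalently, a compound perfect fourth: a perfect fourth plus an octave.)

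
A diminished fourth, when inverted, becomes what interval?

augmented fifth

Inverted interval numbers add to nine, so a fourth pairs with a fifth (4 + 5 = 9).
Quality inverts too: diminished becomes augmented. That makes the inversion an augmented fifth.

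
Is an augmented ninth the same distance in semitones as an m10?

An augmented ninth = 15 semitones = a minor tenth; enharmonically equal.

Yes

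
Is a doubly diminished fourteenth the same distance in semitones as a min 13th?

Yes

A doubly diminished fourteenth spans 20 semitones, and a minor thirteenth also spans 20 semitones — they're enharmonic.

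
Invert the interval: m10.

major 6th

First reduce the compound minor tenth to its simple form, a minor third.
The rule of nine gives the new number: 9 − 3 = 6, so a third becomes a sixth.
Quality inverts too: minor becomes major. That makes the inversion a major sixth.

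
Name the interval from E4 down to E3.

Descending from E4 to E3 is the same interval as ascending E3 to E4.
E to E is the same letter name, plus an octave: an octave.
E3 to E4 is 12 semitones, matching the perfect octave exactly, so the quality is perfect.

perfect octave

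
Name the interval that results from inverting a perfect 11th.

First reduce the compound perfect eleventh to its simple form, a perfect fourth.
Inverted interval numbers add to nine, so a fourth pairs with a fifth (4 + 5 = 9).
And perfect stays perfect under inversion, so we get a perfect fifth.

P5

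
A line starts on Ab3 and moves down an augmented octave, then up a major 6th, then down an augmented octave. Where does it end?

Fbb2

Ab3 down an augmented octave → Abb2 (13 semitones).
A major sixth up from Abb2 is Fb3.
An augmented octave down from Fb3 is Fbb2.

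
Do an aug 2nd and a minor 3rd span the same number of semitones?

Yes

An augmented second spans 3 semitones, and a minor third also spans 3 semitones — they're enharmonic.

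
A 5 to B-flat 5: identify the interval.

minor 2nd

A to B spans two letter names (A-B), so the interval is some kind of second.
A5 to Bb5 is 1 semitone, a half step short of the major second (2), so this is minor.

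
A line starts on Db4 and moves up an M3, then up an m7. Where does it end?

Eb5

Db4 up a major third → F4 (4 semitones).
Up a minor seventh from F4: Eb5 (10 semitones up).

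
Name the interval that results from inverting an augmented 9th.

d7

First reduce the compound augmented ninth to its simple form, an augmented second.
Inverted interval numbers add to nine, so a second pairs with a seventh (2 + 7 = 9).
Quality inverts too: augmented becomes diminished. That makes the inversion a diminished seventh.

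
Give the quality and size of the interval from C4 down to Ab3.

Descending from C4 to Ab3 is the same interval as ascending Ab3 to C4.
A to C spans three letter names (A-B-C), so the interval is some kind of third.
Counting semitones, Ab3→C4 is 4, which is the major third.

major 3rd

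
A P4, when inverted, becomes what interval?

Inverted interval numbers add to nine, so a fourth pairs with a fifth (4 + 5 = 9).
The quality also flips — perfect stays perfect — giving a perfect fifth.

perfect fifth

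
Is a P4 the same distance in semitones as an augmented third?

A perfect fourth = 5 semitones = an augmented third; enharmonically equal.

Yes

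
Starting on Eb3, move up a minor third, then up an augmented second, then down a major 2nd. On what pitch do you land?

Eb3 up a minor third → Gb3 (3 semitones).
Gb3 up an augmented second → A3 (3 semitones).
Down a major second from A3: G3 (2 semitones down).

G3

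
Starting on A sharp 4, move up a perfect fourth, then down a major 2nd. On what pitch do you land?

C sharp 5

A perfect fourth up from A#4 is D#5.
D#5 down a major second → C#5 (2 semitones).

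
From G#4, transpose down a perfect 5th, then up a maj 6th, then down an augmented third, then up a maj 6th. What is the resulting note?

D5

G#4 down a perfect fifth → C#4 (7 semitones).
A major sixth up from C#4 is A#4.
A#4 down an augmented third → F4 (5 semitones).
F4 up a major sixth → D5 (9 semitones).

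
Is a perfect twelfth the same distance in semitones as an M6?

A perfect twelfth is 19 semitones but a major sixth is 9 semitones — different sizes.

No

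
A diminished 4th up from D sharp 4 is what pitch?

Four letter names up from D: G.
Moving 4 semitones up from D#4 (the size of a diminished fourth) reaches G4.

G 4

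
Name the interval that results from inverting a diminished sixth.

Interval numbers invert to sum to nine: 6 + 3 = 9, so a sixth inverts to a third.
And diminished becomes augmented under inversion, so we get an augmented third.

augmented 3rd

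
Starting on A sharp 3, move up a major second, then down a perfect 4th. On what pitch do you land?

F double-sharp 3

Up a major second from A#3: B#3 (2 semitones up).
A perfect fourth down from B#3 is F##3.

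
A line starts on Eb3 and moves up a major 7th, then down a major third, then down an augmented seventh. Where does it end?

Eb3 up a major seventh → D4 (11 semitones).
A major third down from D4 is Bb3.
An augmented seventh down from Bb3 is Cbb3.

Cbb3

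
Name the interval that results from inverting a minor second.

Inverted interval numbers add to nine, so a second pairs with a seventh (2 + 7 = 9).
Quality inverts too: minor becomes major. That makes the inversion a major seventh.

major seventh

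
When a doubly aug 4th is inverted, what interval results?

The rule of nine gives the new number: 9 − 4 = 5, so a fourth becomes a fifth.
And doubly augmented becomes doubly diminished under inversion, so we get a doubly diminished fifth.

dd5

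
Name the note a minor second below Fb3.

Eb3

Counting two letter names down from F lands on E.
A minor second spans 1 semitone, so from Fb3 the target pitch is Eb3.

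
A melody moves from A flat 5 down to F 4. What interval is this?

Descending from Ab5 to F4 is the same interval as ascending F4 to Ab5.
F to A spans three letter names (F-G-A), plus an octave — that makes it a tenth of some quality.
At 15 semitones, F4→Ab5 falls one short of a major tenth: minor.
(Equivalently, a compound minor third: a minor third plus an octave.)

m10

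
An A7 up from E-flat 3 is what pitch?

Seven letter names up from E: D.
An augmented seventh is 12 semitones; 12 semitones up from Eb3 gives D#4.

D-sharp 4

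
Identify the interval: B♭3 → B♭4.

B to B is the same letter name, plus an octave, so the interval is some kind of octave.
Bb3 to Bb4 is 12 semitones, matching the perfect octave exactly, so the quality is perfect.

P8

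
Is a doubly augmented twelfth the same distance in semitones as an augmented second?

No

21 semitones (doubly augmented twelfth) vs 3 semitones (augmented second): not equal.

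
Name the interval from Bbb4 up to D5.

augmented third

B to D spans three letter names (B-C-D): a third.
The major third is 4 semitones; here we have 5, one semitone wider: augmented.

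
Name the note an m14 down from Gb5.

Counting seven letter names plus an octave down from G lands on A.
A minor fourteenth spans 22 semitones, so from Gb5 the target pitch is Ab3.

Ab3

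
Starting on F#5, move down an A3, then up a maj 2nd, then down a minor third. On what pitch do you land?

An augmented third down from F#5 is Db5.
Db5 up a major second → Eb5 (2 semitones).
Down a minor third from Eb5: C5 (3 semitones down).

C5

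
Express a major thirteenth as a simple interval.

Subtracting seven from the interval number removes an octave: 13 − 7 = 6.
That makes a major thirteenth a compound major sixth — an octave plus a major sixth.

major 6th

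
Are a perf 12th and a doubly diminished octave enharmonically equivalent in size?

A perfect twelfth is 19 semitones but a doubly diminished octave is 10 semitones — different sizes.

No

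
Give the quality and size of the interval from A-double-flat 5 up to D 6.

A to D spans four letter names (A-B-C-D), so the interval is some kind of fourth.
The perfect fourth is 5 semitones; here we have 7, two semitones wider: doubly augmented.

doubly augmented 4th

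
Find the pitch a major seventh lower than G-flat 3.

Seven letter names down from G: A.
Moving 11 semitones down from Gb3 (the size of a major seventh) reaches Abb2.

A-double-flat 2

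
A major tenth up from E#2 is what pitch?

G##3

Three letters up from E (plus an octave) reaches G.
A major tenth spans 16 semitones, so from E#2 the target pitch is G##3.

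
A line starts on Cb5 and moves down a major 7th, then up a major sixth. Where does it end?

Bbb4

Down a major seventh from Cb5: Dbb4 (11 semitones down).
Up a major sixth from Dbb4: Bbb4 (9 semitones up).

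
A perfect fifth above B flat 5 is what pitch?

The fifth takes the letter from B up to F.
Moving 7 semitones up from Bb5 (the size of a perfect fifth) reaches F6.

F 6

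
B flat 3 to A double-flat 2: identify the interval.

Descending from Bb3 to Abb2 is the same interval as ascending Abb2 to Bb3.
A to B spans two letter names (A-B), plus an octave: a ninth.
A major ninth would be 14 semitones; Abb2 to Bb3 is 15, one semitone wider, so the interval is augmented.
(Equivalently, a compound augmented second: an augmented second plus an octave.)

augmented 9th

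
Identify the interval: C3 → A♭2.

Descending from C3 to Ab2 is the same interval as ascending Ab2 to C3.
A to C spans three letter names (A-B-C) — that makes it a third of some quality.
The major third spans 4 semitones, and Ab2 to C3 is exactly 4 semitones — so this is a major third.

major third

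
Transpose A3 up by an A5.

E#4

Counting five letter names up from A lands on E.
An augmented fifth spans 8 semitones, so from A3 the target pitch is E#4.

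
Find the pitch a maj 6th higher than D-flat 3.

The sixth takes the letter from D up to B.
Moving 9 semitones up from Db3 (the size of a major sixth) reaches Bb3.

B-flat 3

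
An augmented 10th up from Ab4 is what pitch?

Counting three letter names plus an octave up from A lands on C.
Moving 17 semitones up from Ab4 (the size of an augmented tenth) reaches C#6.

C#6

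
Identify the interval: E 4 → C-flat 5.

diminished 6th

E to C spans six letter names (E-F-G-A-B-C): a sixth.
A major sixth would be 9 semitones; E4 to Cb5 is 7, two semitones narrower, so the interval is diminished.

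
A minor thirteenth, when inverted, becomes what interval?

M3

First reduce the compound minor thirteenth to its simple form, a minor sixth.
Inverted interval numbers add to nine, so a sixth pairs with a third (6 + 3 = 9).
The quality also flips — minor becomes major — giving a major third.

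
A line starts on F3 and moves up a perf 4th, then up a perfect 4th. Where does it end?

Up a perfect fourth from F3: Bb3 (5 semitones up).
Up a perfect fourth from Bb3: Eb4 (5 semitones up).

Eb4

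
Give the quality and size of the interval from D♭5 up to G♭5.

perfect 4th

D to G spans four letter names (D-E-F-G) — that makes it a fourth of some quality.
Db5 to Gb5 is 5 semitones, matching the perfect fourth exactly, so the quality is perfect.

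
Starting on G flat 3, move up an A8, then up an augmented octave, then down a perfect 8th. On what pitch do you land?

Gb3 up an augmented octave → G4 (13 semitones).
Up an augmented octave from G4: G#5 (13 semitones up).
A perfect octave down from G#5 is G#4.

G sharp 4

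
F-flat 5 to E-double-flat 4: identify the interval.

major ninth

Descending from Fb5 to Ebb4 is the same interval as ascending Ebb4 to Fb5.
E to F spans two letter names (E-F), plus an octave, so the interval is some kind of ninth.
Counting semitones, Ebb4→Fb5 is 14, which is the major ninth.
(Equivalently, a compound major second: a major second plus an octave.)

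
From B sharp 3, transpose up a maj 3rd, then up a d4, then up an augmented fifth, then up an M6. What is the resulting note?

A major third up from B#3 is D##4.
A diminished fourth up from D##4 is G#4.
Up an augmented fifth from G#4: D##5 (8 semitones up).
Up a major sixth from D##5: B##5 (9 semitones up).

B double-sharp 5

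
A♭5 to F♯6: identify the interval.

augmented 6th

A to F spans six letter names (A-B-C-D-E-F): a sixth.
The major sixth is 9 semitones; here we have 10, one semitone wider: augmented.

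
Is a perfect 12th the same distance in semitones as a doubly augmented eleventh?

Yes

A perfect twelfth spans 19 semitones, and a doubly augmented eleventh also spans 19 semitones — they're enharmonic.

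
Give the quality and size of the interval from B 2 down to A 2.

Descending from B2 to A2 is the same interval as ascending A2 to B2.
A to B spans two letter names (A-B): a second.
A2 to B2 is 2 semitones, matching the major second exactly, so the quality is major.

major second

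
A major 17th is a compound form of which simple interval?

M3

Subtracting seven from the interval number removes an octave: 17 − 14 = 3.
Quality carries through unchanged, so the simple form is a major third.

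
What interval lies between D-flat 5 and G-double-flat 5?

d4

D to G spans four letter names (D-E-F-G): a fourth.
The perfect fourth is 5 semitones; here we have 4, one semitone narrower: diminished.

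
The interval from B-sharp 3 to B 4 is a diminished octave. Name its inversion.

The rule of nine gives the new number: 9 − 8 = 1, so an octave becomes a unison.
Quality inverts too: diminished becomes augmented. That makes the inversion an augmented unison.

A1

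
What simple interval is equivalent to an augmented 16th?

augmented second

Subtracting seven from the interval number removes an octave: 16 − 14 = 2.
That makes an augmented sixteenth a compound augmented second — 2 octaves plus an augmented second.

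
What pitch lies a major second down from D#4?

The second takes the letter from D down to C.
A major second spans 2 semitones, so from D#4 the target pitch is C#4.

C#4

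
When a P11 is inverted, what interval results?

perfect 5th

First reduce the compound perfect eleventh to its simple form, a perfect fourth.
Interval numbers invert to sum to nine: 4 + 5 = 9, so a fourth inverts to a fifth.
Quality inverts too: perfect stays perfect. That makes the inversion a perfect fifth.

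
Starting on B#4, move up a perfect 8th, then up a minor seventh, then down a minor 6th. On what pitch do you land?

Up a perfect octave from B#4: B#5 (12 semitones up).
B#5 up a minor seventh → A#6 (10 semitones).
Down a minor sixth from A#6: C##6 (8 semitones down).

C##6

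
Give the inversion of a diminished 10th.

First reduce the compound diminished tenth to its simple form, a diminished third.
Interval numbers invert to sum to nine: 3 + 6 = 9, so a third inverts to a sixth.
The quality also flips — diminished becomes augmented — giving an augmented sixth.

A6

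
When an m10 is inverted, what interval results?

major 6th

First reduce the compound minor tenth to its simple form, a minor third.
Interval numbers invert to sum to nine: 3 + 6 = 9, so a third inverts to a sixth.
And minor becomes major under inversion, so we get a major sixth.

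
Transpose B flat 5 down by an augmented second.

Two letter names down from B: A.
An augmented second spans 3 semitones, so from Bb5 the target pitch is Abb5.

A double-flat 5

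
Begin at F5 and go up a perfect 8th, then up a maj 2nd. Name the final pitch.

G6

F5 up a perfect octave → F6 (12 semitones).
A major second up from F6 is G6.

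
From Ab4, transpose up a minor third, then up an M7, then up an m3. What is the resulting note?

Up a minor third from Ab4: Cb5 (3 semitones up).
Up a major seventh from Cb5: Bb5 (11 semitones up).
A minor third up from Bb5 is Db6.

Db6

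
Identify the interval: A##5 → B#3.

Descending from A##5 to B#3 is the same interval as ascending B#3 to A##5.
B to A spans seven letter names (B-C-D-E-F-G-A), plus an octave — that makes it a fourteenth of some quality.
Counting semitones, B#3→A##5 is 23, which is the major fourteenth.
(Equivalently, a compound major seventh: a major seventh plus an octave.)

M14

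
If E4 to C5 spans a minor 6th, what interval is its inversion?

M3

Interval numbers invert to sum to nine: 6 + 3 = 9, so a sixth inverts to a third.
And minor becomes major under inversion, so we get a major third.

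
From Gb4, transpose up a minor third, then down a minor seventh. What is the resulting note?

Cb4

Up a minor third from Gb4: Bbb4 (3 semitones up).
Bbb4 down a minor seventh → Cb4 (10 semitones).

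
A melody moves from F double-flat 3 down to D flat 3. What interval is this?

d3

Descending from Fbb3 to Db3 is the same interval as ascending Db3 to Fbb3.
D to F spans three letter names (D-E-F), so the interval is some kind of third.
A major third would be 4 semitones; Db3 to Fbb3 is 2, two semitones narrower, so the interval is diminished.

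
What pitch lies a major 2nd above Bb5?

The second takes the letter from B up to C.
A major second spans 2 semitones, so from Bb5 the target pitch is C6.

C6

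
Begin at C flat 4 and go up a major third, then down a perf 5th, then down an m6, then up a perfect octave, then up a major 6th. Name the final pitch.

A 4

Cb4 up a major third → Eb4 (4 semitones).
Eb4 down a perfect fifth → Ab3 (7 semitones).
Down a minor sixth from Ab3: C3 (8 semitones down).
C3 up a perfect octave → C4 (12 semitones).
C4 up a major sixth → A4 (9 semitones).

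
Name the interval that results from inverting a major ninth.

m7

First reduce the compound major ninth to its simple form, a major second.
The rule of nine gives the new number: 9 − 2 = 7, so a second becomes a seventh.
Quality inverts too: major becomes minor. That makes the inversion a minor seventh.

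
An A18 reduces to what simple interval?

augmented fourth

Take out 2 octaves (14 from the number): 18 − 14 = 4.
So an augmented eighteenth is 2 octaves plus an augmented fourth. The quality is unchanged.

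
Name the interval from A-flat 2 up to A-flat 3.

perfect octave

A to A is the same letter name, plus an octave — that makes it an octave of some quality.
Counting semitones, Ab2→Ab3 is 12, which is the perfect octave.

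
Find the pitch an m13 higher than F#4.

D6

Six letters up from F (plus an octave) reaches D.
A minor thirteenth is 20 semitones; 20 semitones up from F#4 gives D6.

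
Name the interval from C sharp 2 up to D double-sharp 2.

C to D spans two letter names (C-D): a second.
The major second is 2 semitones; here we have 3, one semitone wider: augmented.

A2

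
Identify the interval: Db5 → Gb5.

D to G spans four letter names (D-E-F-G): a fourth.
Counting semitones, Db5→Gb5 is 5, which is the perfect fourth.

perfect fourth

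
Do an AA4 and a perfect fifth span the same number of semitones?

A doubly augmented fourth spans 7 semitones, and a perfect fifth also spans 7 semitones — they're enharmonic.

Yes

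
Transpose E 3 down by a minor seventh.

F-sharp 2

Counting seven letter names down from E lands on F.
A minor seventh is 10 semitones; 10 semitones down from E3 gives F#2.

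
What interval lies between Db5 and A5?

augmented fifth

D to A spans five letter names (D-E-F-G-A), so the interval is some kind of fifth.
A perfect fifth would be 7 semitones; Db5 to A5 is 8, one semitone wider, so the interval is augmented.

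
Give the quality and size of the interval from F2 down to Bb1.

Descending from F2 to Bb1 is the same interval as ascending Bb1 to F2.
B to F spans five letter names (B-C-D-E-F): a fifth.
Counting semitones, Bb1→F2 is 7, which is the perfect fifth.

perfect fifth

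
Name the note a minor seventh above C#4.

B4

Seven letter names up from C: B.
A minor seventh is 10 semitones; 10 semitones up from C#4 gives B4.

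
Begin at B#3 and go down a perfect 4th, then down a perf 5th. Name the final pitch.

B#2

Down a perfect fourth from B#3: F##3 (5 semitones down).
F##3 down a perfect fifth → B#2 (7 semitones).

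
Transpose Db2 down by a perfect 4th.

Counting four letter names down from D lands on A.
A perfect fourth spans 5 semitones, so from Db2 the target pitch is Ab1.

Ab1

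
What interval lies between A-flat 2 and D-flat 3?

A to D spans four letter names (A-B-C-D) — that makes it a fourth of some quality.
The perfect fourth spans 5 semitones, and Ab2 to Db3 is exactly 5 semitones — so this is a perfect fourth.

perfect 4th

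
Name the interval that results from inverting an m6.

major 3rd

Inverted interval numbers add to nine, so a sixth pairs with a third (6 + 3 = 9).
Quality inverts too: minor becomes major. That makes the inversion a major third.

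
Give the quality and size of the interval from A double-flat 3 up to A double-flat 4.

A to A is the same letter name, plus an octave: an octave.
Counting semitones, Abb3→Abb4 is 12, which is the perfect octave.

P8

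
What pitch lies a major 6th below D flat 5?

F flat 4

Six letter names down from D: F.
A major sixth is 9 semitones; 9 semitones down from Db5 gives Fb4.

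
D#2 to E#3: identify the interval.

D to E spans two letter names (D-E), plus an octave — that makes it a ninth of some quality.
Counting semitones, D#2→E#3 is 14, which is the major ninth.
(Equivalently, a compound major second: a major second plus an octave.)

major ninth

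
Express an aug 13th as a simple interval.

Subtracting seven from the interval number removes an octave: 13 − 7 = 6.
Quality carries through unchanged, so the simple form is an augmented sixth.

augmented 6th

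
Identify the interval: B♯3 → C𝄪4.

B to C spans two letter names (B-C): a second.
Counting semitones, B#3→C##4 is 2, which is the major second.

M2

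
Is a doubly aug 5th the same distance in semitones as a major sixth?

Yes

A doubly augmented fifth spans 9 semitones, and a major sixth also spans 9 semitones — they're enharmonic.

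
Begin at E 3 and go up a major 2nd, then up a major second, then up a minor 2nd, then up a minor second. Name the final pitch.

Up a major second from E3: F#3 (2 semitones up).
F#3 up a major second → G#3 (2 semitones).
A minor second up from G#3 is A3.
A3 up a minor second → Bb3 (1 semitone).

B flat 3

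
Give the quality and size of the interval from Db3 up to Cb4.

D to C spans seven letter names (D-E-F-G-A-B-C) — that makes it a seventh of some quality.
Db3 to Cb4 is 10 semitones, a half step short of the major seventh (11), so this is minor.

minor seventh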